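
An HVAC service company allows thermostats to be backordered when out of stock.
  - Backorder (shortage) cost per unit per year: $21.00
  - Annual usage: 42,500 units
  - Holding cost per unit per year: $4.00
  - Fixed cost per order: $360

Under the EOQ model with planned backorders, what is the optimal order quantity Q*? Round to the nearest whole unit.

Basic EOQ = √(2·42,500·360/4) = 2,765.863
Backorder adjustment √((H+b)/b) = √((4+21)/21) = 1.0911
Q* = 2,765.863 × 1.0911 ≈ 3,017.80

3,018 units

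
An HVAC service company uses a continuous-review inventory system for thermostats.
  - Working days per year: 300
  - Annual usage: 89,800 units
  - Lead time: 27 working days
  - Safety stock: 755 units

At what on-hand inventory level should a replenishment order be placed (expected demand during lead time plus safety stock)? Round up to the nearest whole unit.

Daily demand d = 89,800 / 300 = 299.333 units/day
Demand during lead time = 299.333 × 27 = 8,082.00
Reorder point = 8,082.00 + 755 = 8,837.00 → round up

8,837 units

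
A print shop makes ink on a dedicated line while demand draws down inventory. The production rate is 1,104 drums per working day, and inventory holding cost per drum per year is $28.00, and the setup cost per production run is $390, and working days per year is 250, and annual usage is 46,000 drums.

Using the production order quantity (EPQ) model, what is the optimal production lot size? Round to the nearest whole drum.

1,240 drums

Daily demand d = 46,000/250 = 184.000; p = 1104; 1 − d/p = 0.83333
EPQ = √(2DS / (H(1 − d/p)))
    = √(2 × 46,000 × 390 / (28 × 0.83333)) ≈ 1,240.05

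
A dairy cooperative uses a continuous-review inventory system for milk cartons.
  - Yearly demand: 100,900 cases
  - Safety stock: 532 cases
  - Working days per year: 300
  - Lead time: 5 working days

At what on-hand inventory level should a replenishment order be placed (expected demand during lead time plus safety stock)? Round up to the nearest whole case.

Daily demand d = 100,900 / 300 = 336.333 cases/day
Demand during lead time = 336.333 × 5 = 1,681.67
Reorder point = 1,681.67 + 532 = 2,213.67 → round up

2,214 cases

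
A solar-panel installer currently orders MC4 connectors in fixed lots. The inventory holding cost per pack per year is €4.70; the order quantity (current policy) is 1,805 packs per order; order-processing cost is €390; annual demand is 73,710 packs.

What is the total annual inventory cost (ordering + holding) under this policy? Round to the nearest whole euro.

€20,168

Orders/yr = 73,710/1,805 = 40.837; ordering cost = 40.837 × €390 = €15,926.26
Average inventory = 1,805/2 = 902.5; holding cost = 902.5 × €4.7 = €4,241.75
Total = €15,926.26 + €4,241.75 = €20,168.01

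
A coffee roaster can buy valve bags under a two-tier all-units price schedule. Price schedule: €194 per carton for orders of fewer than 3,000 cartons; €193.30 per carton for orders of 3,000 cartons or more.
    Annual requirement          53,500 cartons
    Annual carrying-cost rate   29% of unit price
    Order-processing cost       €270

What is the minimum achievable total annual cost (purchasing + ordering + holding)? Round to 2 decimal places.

€10,419,315.65

H₁ = 29%×€194 = €56.2600;  H₂ = 29%×€193.30 = €56.0570
EOQ₁ = √(2×53,500×270/56.2600) = 716.60  (< 3,000, feasible at tier 1)
EOQ₂ = √(2×53,500×270/56.0570) = 717.89  (< 3,000 → use Q = 3,000 at tier-2 price)
TC(tier 1 (EOQ₁), Q≈716.6) = €10,419,315.65
TC(tier 2, Q≈3,000.0) = €10,430,450.50
Minimum at tier 1 (EOQ₁): €10,419,315.65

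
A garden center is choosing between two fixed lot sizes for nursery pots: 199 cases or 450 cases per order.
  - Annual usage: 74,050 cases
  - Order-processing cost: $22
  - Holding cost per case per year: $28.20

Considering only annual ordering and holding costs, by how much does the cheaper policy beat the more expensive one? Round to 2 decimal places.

TC(Q) = (D/Q)S + (Q/2)H
TC(199) = (74,050/199)×22 + (199/2)×28.2 = $10,992.33
TC(450) = (74,050/450)×22 + (450/2)×28.2 = $9,965.22
|ΔTC| = |$10,992.33 − $9,965.22| = $1,027.11

$1,027.11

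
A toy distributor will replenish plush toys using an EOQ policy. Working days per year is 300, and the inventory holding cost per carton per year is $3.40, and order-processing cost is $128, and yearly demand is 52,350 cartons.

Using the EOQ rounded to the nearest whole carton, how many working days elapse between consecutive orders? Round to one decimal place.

Optimal lot size Q* = (2 × 52,350 × $128 / $3.4)^½ ≈ 1,985.36 → Q = 1,985 cartons
Days between orders = 300 / (D/Q) = 300 / 26.373 ≈ 11.375

11.4 days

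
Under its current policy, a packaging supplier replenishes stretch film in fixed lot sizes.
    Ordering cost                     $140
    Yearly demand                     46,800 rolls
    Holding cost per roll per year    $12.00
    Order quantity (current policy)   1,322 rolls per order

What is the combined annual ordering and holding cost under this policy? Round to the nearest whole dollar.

Orders/yr = 46,800/1,322 = 35.401; ordering cost = 35.401 × $140 = $4,956.13
Average inventory = 1,322/2 = 661; holding cost = 661 × $12 = $7,932.00
Total = $4,956.13 + $7,932.00 = $12,888.13

$12,888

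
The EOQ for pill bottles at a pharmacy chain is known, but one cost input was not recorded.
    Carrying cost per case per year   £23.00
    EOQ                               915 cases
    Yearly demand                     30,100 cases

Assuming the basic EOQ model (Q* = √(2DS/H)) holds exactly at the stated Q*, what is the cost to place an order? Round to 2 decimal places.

Since Q* = (2DS/H)^½, squaring gives Q*²·H = 2DS.
S = Q²H / (2D) = 915² × 23 / (2 × 30,100) = 319.8700

£319.87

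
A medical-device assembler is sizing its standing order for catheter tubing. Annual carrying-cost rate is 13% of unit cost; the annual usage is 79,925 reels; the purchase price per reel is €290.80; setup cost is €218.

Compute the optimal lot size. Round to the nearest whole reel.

960 reels

Holding cost per reel per year: H = 13% × €290.8 = €37.8040
Q* = √(2·D·S / H) = √(2·79,925·218 / 37.804) = √921,788.7 ≈ 960.10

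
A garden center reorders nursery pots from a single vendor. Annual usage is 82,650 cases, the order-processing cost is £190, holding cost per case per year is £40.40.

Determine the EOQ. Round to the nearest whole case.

Q* = √(2·D·S / H) = √(2·82,650·190 / 40.4) = √777,401.0 ≈ 881.70

882 cases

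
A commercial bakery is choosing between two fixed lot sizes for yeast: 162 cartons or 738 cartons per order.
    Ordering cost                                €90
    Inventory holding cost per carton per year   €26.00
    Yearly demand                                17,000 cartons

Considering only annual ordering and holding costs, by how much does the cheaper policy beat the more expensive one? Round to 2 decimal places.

For each Q, cost = (D/Q)·S + (Q/2)·H.
TC(162) = (17,000/162)×90 + (162/2)×26 = €11,550.44
TC(738) = (17,000/738)×90 + (738/2)×26 = €11,667.17
|ΔTC| = |€11,550.44 − €11,667.17| = €116.73

€116.73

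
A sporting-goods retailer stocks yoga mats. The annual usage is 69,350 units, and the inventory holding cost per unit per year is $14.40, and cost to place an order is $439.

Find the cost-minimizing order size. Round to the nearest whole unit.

Q* = √(2·D·S / H) = √(2·69,350·439 / 14.4) = √4,228,423.6 ≈ 2,056.31

2,056 units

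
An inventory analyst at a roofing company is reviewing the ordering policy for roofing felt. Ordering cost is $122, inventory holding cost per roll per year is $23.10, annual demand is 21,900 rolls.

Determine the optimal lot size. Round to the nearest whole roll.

Q* = √(2·D·S / H) = √(2·21,900·122 / 23.1) = √231,324.7 ≈ 480.96

481 rolls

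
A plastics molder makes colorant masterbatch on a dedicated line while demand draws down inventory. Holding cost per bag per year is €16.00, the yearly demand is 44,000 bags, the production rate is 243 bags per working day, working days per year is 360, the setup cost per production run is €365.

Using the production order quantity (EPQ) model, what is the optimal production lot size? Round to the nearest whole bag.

2,010 bags

Daily demand d = 44,000/360 = 122.222; p = 243; 1 − d/p = 0.49703
EPQ = √(2DS / (H(1 − d/p)))
    = √(2 × 44,000 × 365 / (16 × 0.49703)) ≈ 2,009.73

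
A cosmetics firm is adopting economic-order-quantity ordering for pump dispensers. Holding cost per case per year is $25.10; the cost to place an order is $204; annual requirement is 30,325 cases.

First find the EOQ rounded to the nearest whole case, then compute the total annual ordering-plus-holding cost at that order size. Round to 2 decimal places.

Q* = √(2·D·S / H) = √(2·30,325·204 / 25.1) = √492,932.3 ≈ 702.09 → Q = 702 cases
Ordering: D/Q × S = 30,325/702 × $204 = $8,812.39
Holding:  Q/2 × H = 702/2 × $25.1 = $8,810.10
Total = $8,812.39 + $8,810.10 = $17,622.49

$17,622.49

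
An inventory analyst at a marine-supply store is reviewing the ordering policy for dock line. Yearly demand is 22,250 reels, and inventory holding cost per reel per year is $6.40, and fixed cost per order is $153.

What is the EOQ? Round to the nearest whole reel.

1,031 reels

Optimal lot size Q* = (2 × 22,250 × $153 / $6.4)^½ ≈ 1,031.42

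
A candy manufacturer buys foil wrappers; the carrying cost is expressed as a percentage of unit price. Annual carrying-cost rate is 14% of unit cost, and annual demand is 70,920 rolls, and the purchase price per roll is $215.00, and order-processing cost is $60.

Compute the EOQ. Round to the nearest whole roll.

532 rolls

Carrying cost H = $215 × 14% = $30.1000/roll/yr
Optimal lot size Q* = (2 × 70,920 × $60 / $30.1)^½ ≈ 531.73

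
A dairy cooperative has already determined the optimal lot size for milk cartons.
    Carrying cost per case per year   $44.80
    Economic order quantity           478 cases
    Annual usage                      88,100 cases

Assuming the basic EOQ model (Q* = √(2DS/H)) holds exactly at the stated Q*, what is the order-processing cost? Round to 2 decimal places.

$58.09

Since Q* = (2DS/H)^½, squaring gives Q*²·H = 2DS.
S = Q²H / (2D) = 478² × 44.8 / (2 × 88,100) = 58.0935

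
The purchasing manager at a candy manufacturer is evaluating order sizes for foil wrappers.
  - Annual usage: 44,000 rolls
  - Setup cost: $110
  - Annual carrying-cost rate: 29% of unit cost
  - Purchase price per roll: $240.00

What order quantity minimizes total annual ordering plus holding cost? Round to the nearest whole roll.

373 rolls

Carrying cost H = $240 × 29% = $69.6000/roll/yr
2DS/H = 2·44,000·110/69.6 = 139,080.46
EOQ = √139,080.46 ≈ 372.93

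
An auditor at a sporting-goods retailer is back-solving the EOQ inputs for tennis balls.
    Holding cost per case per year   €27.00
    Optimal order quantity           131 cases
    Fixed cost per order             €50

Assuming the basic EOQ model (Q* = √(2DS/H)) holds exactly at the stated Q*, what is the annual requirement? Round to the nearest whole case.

4,633 cases per year

From Q* = √(2DS/H) ⇒ Q*² = 2DS/H.
D = Q²H / (2S) = 131² × 27 / (2 × 50) = 4,633.47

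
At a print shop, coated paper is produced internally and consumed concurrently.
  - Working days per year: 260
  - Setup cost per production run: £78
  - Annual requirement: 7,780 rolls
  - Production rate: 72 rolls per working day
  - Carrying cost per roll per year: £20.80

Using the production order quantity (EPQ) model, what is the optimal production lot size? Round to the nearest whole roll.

316 rolls

Daily demand d = 7,780/260 = 29.923; p = 72; 1 − d/p = 0.58440
EPQ = √(2DS / (H(1 − d/p)))
    = √(2 × 7,780 × 78 / (20.8 × 0.58440)) ≈ 315.98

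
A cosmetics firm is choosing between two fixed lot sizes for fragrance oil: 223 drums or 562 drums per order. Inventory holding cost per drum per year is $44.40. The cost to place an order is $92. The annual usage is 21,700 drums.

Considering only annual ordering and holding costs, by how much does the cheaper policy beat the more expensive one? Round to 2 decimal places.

For each Q, cost = (D/Q)·S + (Q/2)·H.
TC(223) = (21,700/223)×92 + (223/2)×44.4 = $13,903.07
TC(562) = (21,700/562)×92 + (562/2)×44.4 = $16,028.71
Cheaper: Q = 223.  Difference = $2,125.65

$2,125.65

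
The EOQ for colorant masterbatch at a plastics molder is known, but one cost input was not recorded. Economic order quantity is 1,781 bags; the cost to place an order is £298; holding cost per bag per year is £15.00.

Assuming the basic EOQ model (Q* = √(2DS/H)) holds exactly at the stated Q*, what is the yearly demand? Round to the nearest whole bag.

From Q* = √(2DS/H) ⇒ Q*² = 2DS/H.
D = Q²H / (2S) = 1,781² × 15 / (2 × 298) = 79,831.23

79,831 bags per year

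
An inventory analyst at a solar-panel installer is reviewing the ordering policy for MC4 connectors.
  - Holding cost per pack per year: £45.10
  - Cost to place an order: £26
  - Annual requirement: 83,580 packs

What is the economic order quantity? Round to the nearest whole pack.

2DS/H = 2·83,580·26/45.1 = 96,367.18
EOQ = √96,367.18 ≈ 310.43

310 packs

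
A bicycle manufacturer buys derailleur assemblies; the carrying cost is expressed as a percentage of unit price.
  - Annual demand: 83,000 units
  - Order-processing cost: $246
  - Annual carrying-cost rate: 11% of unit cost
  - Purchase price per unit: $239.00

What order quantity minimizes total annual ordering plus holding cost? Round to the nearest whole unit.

Carrying cost H = $239 × 11% = $26.2900/unit/yr
Optimal lot size Q* = (2 × 83,000 × $246 / $26.29)^½ ≈ 1,246.31

1,246 units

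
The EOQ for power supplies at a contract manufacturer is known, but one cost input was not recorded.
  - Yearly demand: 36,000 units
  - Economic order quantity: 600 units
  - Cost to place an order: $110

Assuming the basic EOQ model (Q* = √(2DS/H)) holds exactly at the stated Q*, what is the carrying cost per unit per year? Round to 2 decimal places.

$22.00

EOQ relation: Q² = 2DS/H, so rearrange for the unknown.
H = 2DS / Q² = 2 × 36,000 × 110 / 600² = 22.0000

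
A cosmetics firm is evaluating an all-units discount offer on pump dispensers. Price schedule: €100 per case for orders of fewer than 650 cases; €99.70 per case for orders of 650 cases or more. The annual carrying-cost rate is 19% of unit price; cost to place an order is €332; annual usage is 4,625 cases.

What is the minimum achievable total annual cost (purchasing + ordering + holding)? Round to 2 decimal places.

€469,631.28

H₁ = 19%×€100 = €19.0000;  H₂ = 19%×€99.70 = €18.9430
EOQ₁ = √(2×4,625×332/19.0000) = 402.03  (< 650, feasible at tier 1)
EOQ₂ = √(2×4,625×332/18.9430) = 402.64  (< 650 → use Q = 650 at tier-2 price)
TC(tier 1 (EOQ₁), Q≈402.0) = €470,138.65
TC(tier 2, Q≈650.0) = €469,631.28
Minimum at tier 2: €469,631.28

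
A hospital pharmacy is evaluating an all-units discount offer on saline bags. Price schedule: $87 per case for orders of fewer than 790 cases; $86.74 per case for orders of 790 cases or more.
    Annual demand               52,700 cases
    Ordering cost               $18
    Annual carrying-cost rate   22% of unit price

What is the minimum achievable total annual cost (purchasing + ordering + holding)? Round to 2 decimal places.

$4,579,936.47

H₁ = 22%×$87 = $19.1400;  H₂ = 22%×$86.74 = $19.0828
EOQ₁ = √(2×52,700×18/19.1400) = 314.84  (< 790, feasible at tier 1)
EOQ₂ = √(2×52,700×18/19.0828) = 315.31  (< 790 → use Q = 790 at tier-2 price)
TC(tier 1 (EOQ₁), Q≈314.8) = $4,590,925.98
TC(tier 2, Q≈790.0) = $4,579,936.47
Minimum at tier 2: $4,579,936.47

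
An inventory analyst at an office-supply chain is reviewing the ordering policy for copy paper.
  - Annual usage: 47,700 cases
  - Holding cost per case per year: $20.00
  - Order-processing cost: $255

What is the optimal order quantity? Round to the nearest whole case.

2DS/H = 2·47,700·255/20 = 1,216,350.00
EOQ = √1,216,350.00 ≈ 1,102.88

1,103 cases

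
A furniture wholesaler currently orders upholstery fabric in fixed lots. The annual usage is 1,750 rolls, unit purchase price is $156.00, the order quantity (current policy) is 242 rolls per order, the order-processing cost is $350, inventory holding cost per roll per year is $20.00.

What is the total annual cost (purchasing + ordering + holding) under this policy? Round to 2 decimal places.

Annual ordering cost = (D/Q)·S = (1,750/242) × 350 = $2,530.99
Annual holding cost  = (Q/2)·H = (242/2) × 20 = $2,420.00
Purchase cost = D·C = 1,750 × 156 = $273,000.00
Total = $2,530.99 + $2,420.00 + $273,000.00 = $277,950.99

$277,950.99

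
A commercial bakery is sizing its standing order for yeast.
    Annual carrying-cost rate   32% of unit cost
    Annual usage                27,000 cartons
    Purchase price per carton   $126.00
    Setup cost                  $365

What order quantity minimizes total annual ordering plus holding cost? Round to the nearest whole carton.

H = i·C = 0.32 × $126 = $40.3200 per carton-year
EOQ = √(2DS/H) = √(2 × 27,000 × 365 / 40.32)
    = √(488,839.29) ≈ 699.17

699 cartons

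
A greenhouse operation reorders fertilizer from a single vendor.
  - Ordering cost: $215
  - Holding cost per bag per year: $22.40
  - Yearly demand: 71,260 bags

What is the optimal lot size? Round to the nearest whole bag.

1,170 bags

Optimal lot size Q* = (2 × 71,260 × $215 / $22.4)^½ ≈ 1,169.59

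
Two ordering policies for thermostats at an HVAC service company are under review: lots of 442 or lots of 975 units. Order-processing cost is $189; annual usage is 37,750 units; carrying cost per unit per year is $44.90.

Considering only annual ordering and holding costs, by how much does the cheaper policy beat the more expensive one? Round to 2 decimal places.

$3,141.57

For each Q, cost = (D/Q)·S + (Q/2)·H.
TC(442) = (37,750/442)×189 + (442/2)×44.9 = $26,064.87
TC(975) = (37,750/975)×189 + (975/2)×44.9 = $29,206.44
|ΔTC| = |$26,064.87 − $29,206.44| = $3,141.57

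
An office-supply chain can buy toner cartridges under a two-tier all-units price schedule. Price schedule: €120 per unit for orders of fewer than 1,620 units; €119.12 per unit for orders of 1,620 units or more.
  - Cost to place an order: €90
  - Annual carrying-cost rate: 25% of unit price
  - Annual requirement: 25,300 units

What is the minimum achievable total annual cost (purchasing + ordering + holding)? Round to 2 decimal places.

H₁ = 25%×€120 = €30.0000;  H₂ = 25%×€119.12 = €29.7800
EOQ₁ = √(2×25,300×90/30.0000) = 389.62  (< 1,620, feasible at tier 1)
EOQ₂ = √(2×25,300×90/29.7800) = 391.05  (< 1,620 → use Q = 1,620 at tier-2 price)
TC(tier 1 (EOQ₁), Q≈389.6) = €3,047,688.46
TC(tier 2, Q≈1,620.0) = €3,039,263.36
Minimum at tier 2: €3,039,263.36

€3,039,263.36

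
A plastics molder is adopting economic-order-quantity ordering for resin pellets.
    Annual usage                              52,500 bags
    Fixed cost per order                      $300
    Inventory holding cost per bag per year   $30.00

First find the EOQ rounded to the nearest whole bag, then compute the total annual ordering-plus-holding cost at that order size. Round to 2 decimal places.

$30,740.85

2DS/H = 2·52,500·300/30 = 1,050,000.00
EOQ = √1,050,000.00 ≈ 1,024.70 → Q = 1,025 bags
Orders/yr = 52,500/1,025 = 51.220; ordering cost = 51.220 × $300 = $15,365.85
Average inventory = 1,025/2 = 512.5; holding cost = 512.5 × $30 = $15,375.00
Total = $15,365.85 + $15,375.00 = $30,740.85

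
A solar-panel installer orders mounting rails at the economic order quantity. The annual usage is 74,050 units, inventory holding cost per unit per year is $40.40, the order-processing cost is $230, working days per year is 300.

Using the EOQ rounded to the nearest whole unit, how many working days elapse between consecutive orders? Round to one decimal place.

3.7 days

Q* = √(2·D·S / H) = √(2·74,050·230 / 40.4) = √843,143.6 ≈ 918.23 → Q = 918 units
Cycle time = (working days × Q)/D = (300 × 918) / 74,050 = 3.719 days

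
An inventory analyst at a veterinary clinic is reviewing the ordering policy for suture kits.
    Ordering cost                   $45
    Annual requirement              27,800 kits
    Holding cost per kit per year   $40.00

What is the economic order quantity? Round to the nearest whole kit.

250 kits

Optimal lot size Q* = (2 × 27,800 × $45 / $40)^½ ≈ 250.10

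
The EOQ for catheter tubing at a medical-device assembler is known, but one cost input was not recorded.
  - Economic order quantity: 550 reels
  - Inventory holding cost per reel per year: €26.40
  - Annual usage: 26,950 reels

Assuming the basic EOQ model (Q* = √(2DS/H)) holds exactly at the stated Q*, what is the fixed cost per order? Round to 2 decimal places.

€148.16

From Q* = √(2DS/H) ⇒ Q*² = 2DS/H.
S = Q²H / (2D) = 550² × 26.4 / (2 × 26,950) = 148.1633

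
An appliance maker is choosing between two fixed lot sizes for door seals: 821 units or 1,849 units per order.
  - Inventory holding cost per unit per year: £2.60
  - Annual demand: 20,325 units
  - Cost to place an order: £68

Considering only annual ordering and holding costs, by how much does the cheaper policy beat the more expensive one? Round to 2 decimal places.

£400.45

TC(Q) = (D/Q)S + (Q/2)H
TC(821) = (20,325/821)×68 + (821/2)×2.6 = £2,750.73
TC(1,849) = (20,325/1,849)×68 + (1,849/2)×2.6 = £3,151.19
|ΔTC| = |£2,750.73 − £3,151.19| = £400.45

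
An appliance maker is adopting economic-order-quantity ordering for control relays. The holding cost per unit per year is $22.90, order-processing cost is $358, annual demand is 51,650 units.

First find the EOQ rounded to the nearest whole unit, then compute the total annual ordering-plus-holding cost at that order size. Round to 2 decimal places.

$29,101.10

Q* = √(2·D·S / H) = √(2·51,650·358 / 22.9) = √1,614,908.3 ≈ 1,270.79 → Q = 1,271 units
Ordering: D/Q × S = 51,650/1,271 × $358 = $14,548.15
Holding:  Q/2 × H = 1,271/2 × $22.9 = $14,552.95
Total = $14,548.15 + $14,552.95 = $29,101.10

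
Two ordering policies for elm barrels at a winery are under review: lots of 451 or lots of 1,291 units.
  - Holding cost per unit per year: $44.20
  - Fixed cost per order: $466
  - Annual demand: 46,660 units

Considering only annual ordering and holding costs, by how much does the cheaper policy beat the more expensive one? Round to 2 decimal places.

$12,805.47

Annual cost at Q: ordering D·S/Q plus holding Q·H/2.
TC(451) = (46,660/451)×466 + (451/2)×44.2 = $58,178.98
TC(1,291) = (46,660/1,291)×466 + (1,291/2)×44.2 = $45,373.52
Cheaper: Q = 1,291.  Difference = $12,805.47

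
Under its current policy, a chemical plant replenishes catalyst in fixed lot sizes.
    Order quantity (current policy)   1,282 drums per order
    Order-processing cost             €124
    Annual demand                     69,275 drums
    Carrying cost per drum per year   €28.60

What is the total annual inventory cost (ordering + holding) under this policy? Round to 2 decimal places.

€25,033.15

Ordering: D/Q × S = 69,275/1,282 × €124 = €6,700.55
Holding:  Q/2 × H = 1,282/2 × €28.6 = €18,332.60
Total = €6,700.55 + €18,332.60 = €25,033.15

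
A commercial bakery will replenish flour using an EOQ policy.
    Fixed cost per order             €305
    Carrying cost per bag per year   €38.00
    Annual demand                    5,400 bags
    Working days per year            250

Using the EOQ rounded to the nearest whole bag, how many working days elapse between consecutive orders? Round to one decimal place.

Optimal lot size Q* = (2 × 5,400 × €305 / €38)^½ ≈ 294.42 → Q = 294 bags
Cycle time = (working days × Q)/D = (250 × 294) / 5,400 = 13.611 days

13.6 days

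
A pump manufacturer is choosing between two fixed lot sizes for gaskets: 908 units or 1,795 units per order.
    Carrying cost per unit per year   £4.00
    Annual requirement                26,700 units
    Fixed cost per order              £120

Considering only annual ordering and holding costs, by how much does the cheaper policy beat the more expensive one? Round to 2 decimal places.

£30.32

Annual cost at Q: ordering D·S/Q plus holding Q·H/2.
TC(908) = (26,700/908)×120 + (908/2)×4 = £5,344.63
TC(1,795) = (26,700/1,795)×120 + (1,795/2)×4 = £5,374.96
Cheaper: Q = 908.  Difference = £30.32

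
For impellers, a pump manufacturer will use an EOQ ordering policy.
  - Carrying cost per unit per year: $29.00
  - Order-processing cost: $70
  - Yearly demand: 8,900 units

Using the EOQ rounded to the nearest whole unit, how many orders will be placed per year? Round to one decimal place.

43.0 orders per year

Optimal lot size Q* = (2 × 8,900 × $70 / $29)^½ ≈ 207.28 → Q = 207
N = D/Q = 8,900/207 ≈ 42.995 orders/yr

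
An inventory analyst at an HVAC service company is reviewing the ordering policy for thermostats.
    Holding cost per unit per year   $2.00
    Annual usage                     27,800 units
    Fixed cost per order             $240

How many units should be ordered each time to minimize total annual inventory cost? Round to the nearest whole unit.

2,583 units

Optimal lot size Q* = (2 × 27,800 × $240 / $2)^½ ≈ 2,583.02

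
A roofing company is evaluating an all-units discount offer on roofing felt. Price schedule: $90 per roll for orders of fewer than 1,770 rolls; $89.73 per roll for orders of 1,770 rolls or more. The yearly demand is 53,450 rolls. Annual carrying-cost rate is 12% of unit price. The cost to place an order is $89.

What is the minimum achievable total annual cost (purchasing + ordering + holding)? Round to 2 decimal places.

H₁ = 12%×$90 = $10.8000;  H₂ = 12%×$89.73 = $10.7676
EOQ₁ = √(2×53,450×89/10.8000) = 938.58  (< 1,770, feasible at tier 1)
EOQ₂ = √(2×53,450×89/10.7676) = 939.99  (< 1,770 → use Q = 1,770 at tier-2 price)
TC(tier 1 (EOQ₁), Q≈938.6) = $4,820,636.68
TC(tier 2, Q≈1,770.0) = $4,808,285.42
Minimum at tier 2: $4,808,285.42

$4,808,285.42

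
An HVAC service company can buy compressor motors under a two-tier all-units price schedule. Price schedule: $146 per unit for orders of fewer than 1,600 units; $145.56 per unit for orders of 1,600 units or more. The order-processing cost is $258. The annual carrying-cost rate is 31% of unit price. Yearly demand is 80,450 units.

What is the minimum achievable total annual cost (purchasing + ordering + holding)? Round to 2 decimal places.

H₁ = 31%×$146 = $45.2600;  H₂ = 31%×$145.56 = $45.1236
EOQ₁ = √(2×80,450×258/45.2600) = 957.70  (< 1,600, feasible at tier 1)
EOQ₂ = √(2×80,450×258/45.1236) = 959.15  (< 1,600 → use Q = 1,600 at tier-2 price)
TC(tier 1 (EOQ₁), Q≈957.7) = $11,789,045.61
TC(tier 2, Q≈1,600.0) = $11,759,373.44
Minimum at tier 2: $11,759,373.44

$11,759,373.44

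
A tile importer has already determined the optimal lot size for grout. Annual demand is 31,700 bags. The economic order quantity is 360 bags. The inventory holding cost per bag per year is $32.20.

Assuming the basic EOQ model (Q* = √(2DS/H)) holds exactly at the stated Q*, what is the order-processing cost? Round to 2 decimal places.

EOQ relation: Q² = 2DS/H, so rearrange for the unknown.
S = Q²H / (2D) = 360² × 32.2 / (2 × 31,700) = 65.8221

$65.82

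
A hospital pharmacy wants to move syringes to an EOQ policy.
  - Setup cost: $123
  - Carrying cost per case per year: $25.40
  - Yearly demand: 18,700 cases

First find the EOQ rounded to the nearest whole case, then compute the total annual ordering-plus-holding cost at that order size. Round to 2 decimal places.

EOQ = √(2DS/H) = √(2 × 18,700 × 123 / 25.4)
    = √(181,110.24) ≈ 425.57 → Q = 426 cases
Orders/yr = 18,700/426 = 43.897; ordering cost = 43.897 × $123 = $5,399.30
Average inventory = 426/2 = 213; holding cost = 213 × $25.4 = $5,410.20
Total = $5,399.30 + $5,410.20 = $10,809.50

$10,809.50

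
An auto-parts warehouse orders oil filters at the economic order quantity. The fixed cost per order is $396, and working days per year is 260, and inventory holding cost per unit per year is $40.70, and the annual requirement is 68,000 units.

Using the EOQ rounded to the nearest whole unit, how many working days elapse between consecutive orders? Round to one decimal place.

4.4 days

2DS/H = 2·68,000·396/40.7 = 1,323,243.24
EOQ = √1,323,243.24 ≈ 1,150.32 → Q = 1,150 units
Cycle time = (working days × Q)/D = (260 × 1,150) / 68,000 = 4.397 days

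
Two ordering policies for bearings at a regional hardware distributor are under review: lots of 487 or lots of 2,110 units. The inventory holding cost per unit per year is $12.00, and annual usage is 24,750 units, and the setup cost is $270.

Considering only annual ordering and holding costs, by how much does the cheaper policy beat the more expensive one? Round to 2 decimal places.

$816.70

TC(Q) = (D/Q)S + (Q/2)H
TC(487) = (24,750/487)×270 + (487/2)×12 = $16,643.77
TC(2,110) = (24,750/2,110)×270 + (2,110/2)×12 = $15,827.06
|ΔTC| = |$16,643.77 − $15,827.06| = $816.70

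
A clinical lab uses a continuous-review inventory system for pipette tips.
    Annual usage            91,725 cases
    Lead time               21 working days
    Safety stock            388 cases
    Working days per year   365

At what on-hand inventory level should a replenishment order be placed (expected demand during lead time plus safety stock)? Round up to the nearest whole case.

5,666 cases

Daily demand d = 91,725 / 365 = 251.301 cases/day
Demand during lead time = 251.301 × 21 = 5,277.33
Reorder point = 5,277.33 + 388 = 5,665.33 → round up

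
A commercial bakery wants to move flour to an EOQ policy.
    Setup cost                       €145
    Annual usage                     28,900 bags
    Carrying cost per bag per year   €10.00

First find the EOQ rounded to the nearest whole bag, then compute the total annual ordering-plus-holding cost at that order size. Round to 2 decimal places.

€9,154.78

EOQ = √(2DS/H) = √(2 × 28,900 × 145 / 10)
    = √(838,100.00) ≈ 915.48 → Q = 915 bags
Annual ordering cost = (D/Q)·S = (28,900/915) × 145 = €4,579.78
Annual holding cost  = (Q/2)·H = (915/2) × 10 = €4,575.00
Total = €4,579.78 + €4,575.00 = €9,154.78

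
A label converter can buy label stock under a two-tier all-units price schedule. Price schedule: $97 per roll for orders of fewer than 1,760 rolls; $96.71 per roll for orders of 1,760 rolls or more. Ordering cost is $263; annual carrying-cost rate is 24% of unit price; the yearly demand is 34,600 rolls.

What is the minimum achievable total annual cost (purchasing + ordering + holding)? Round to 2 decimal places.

$3,371,761.49

H₁ = 24%×$97 = $23.2800;  H₂ = 24%×$96.71 = $23.2104
EOQ₁ = √(2×34,600×263/23.2800) = 884.18  (< 1,760, feasible at tier 1)
EOQ₂ = √(2×34,600×263/23.2104) = 885.50  (< 1,760 → use Q = 1,760 at tier-2 price)
TC(tier 1 (EOQ₁), Q≈884.2) = $3,376,783.65
TC(tier 2, Q≈1,760.0) = $3,371,761.49
Minimum at tier 2: $3,371,761.49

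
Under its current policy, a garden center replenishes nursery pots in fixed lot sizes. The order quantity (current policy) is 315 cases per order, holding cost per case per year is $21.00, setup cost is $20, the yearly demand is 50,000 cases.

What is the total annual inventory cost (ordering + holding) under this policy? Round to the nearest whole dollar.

Annual ordering cost = (D/Q)·S = (50,000/315) × 20 = $3,174.60
Annual holding cost  = (Q/2)·H = (315/2) × 21 = $3,307.50
Total = $3,174.60 + $3,307.50 = $6,482.10

$6,482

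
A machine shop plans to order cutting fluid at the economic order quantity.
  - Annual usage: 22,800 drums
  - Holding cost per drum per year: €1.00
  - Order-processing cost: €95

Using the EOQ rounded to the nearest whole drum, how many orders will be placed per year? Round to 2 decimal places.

EOQ = √(2DS/H) = √(2 × 22,800 × 95 / 1)
    = √(4,332,000.00) ≈ 2,081.35 → Q = 2,081
N = D/Q = 22,800/2,081 ≈ 10.956 orders/yr

10.96 orders per year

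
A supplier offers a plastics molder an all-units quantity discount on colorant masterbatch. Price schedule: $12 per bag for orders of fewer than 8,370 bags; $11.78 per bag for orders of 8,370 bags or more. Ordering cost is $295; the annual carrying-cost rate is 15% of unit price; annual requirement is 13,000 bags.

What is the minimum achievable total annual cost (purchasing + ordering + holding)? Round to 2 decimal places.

$159,715.64

H₁ = 15%×$12 = $1.8000;  H₂ = 15%×$11.78 = $1.7670
EOQ₁ = √(2×13,000×295/1.8000) = 2,064.25  (< 8,370, feasible at tier 1)
EOQ₂ = √(2×13,000×295/1.7670) = 2,083.43  (< 8,370 → use Q = 8,370 at tier-2 price)
TC(tier 1 (EOQ₁), Q≈2,064.2) = $159,715.64
TC(tier 2, Q≈8,370.0) = $160,993.08
Minimum at tier 1 (EOQ₁): $159,715.64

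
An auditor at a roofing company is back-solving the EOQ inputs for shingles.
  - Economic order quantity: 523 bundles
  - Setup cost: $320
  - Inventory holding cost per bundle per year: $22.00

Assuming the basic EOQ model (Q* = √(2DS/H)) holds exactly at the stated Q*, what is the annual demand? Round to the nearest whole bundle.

EOQ relation: Q² = 2DS/H, so rearrange for the unknown.
D = Q²H / (2S) = 523² × 22 / (2 × 320) = 9,402.56

9,403 bundles per year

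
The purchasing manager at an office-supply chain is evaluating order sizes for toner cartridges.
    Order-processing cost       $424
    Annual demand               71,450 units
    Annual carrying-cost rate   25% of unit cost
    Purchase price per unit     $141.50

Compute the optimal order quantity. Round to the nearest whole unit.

1,309 units

H = i·C = 0.25 × $141.5 = $35.3750 per unit-year
Optimal lot size Q* = (2 × 71,450 × $424 / $35.375)^½ ≈ 1,308.73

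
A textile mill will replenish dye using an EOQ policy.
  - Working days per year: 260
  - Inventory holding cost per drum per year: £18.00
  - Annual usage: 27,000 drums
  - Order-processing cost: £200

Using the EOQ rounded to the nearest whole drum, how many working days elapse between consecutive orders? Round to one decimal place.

2DS/H = 2·27,000·200/18 = 600,000.00
EOQ = √600,000.00 ≈ 774.60 → Q = 775 drums
Cycle time = (working days × Q)/D = (260 × 775) / 27,000 = 7.463 days

7.5 days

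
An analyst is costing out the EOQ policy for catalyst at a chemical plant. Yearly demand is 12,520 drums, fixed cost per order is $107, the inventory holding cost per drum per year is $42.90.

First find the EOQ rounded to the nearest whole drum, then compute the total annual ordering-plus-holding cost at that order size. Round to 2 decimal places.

$10,721.06

Q* = √(2·D·S / H) = √(2·12,520·107 / 42.9) = √62,454.1 ≈ 249.91 → Q = 250 drums
Annual ordering cost = (D/Q)·S = (12,520/250) × 107 = $5,358.56
Annual holding cost  = (Q/2)·H = (250/2) × 42.9 = $5,362.50
Total = $5,358.56 + $5,362.50 = $10,721.06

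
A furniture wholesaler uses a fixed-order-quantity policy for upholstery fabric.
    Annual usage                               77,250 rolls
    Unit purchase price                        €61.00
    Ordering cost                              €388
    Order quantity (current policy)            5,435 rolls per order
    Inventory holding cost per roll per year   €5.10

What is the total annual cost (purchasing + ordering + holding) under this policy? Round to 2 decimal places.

€4,731,624.06

Orders/yr = 77,250/5,435 = 14.213; ordering cost = 14.213 × €388 = €5,514.81
Average inventory = 5,435/2 = 2717.5; holding cost = 2717.5 × €5.1 = €13,859.25
Purchase cost = D·C = 77,250 × 61 = €4,712,250.00
Total = €5,514.81 + €13,859.25 + €4,712,250.00 = €4,731,624.06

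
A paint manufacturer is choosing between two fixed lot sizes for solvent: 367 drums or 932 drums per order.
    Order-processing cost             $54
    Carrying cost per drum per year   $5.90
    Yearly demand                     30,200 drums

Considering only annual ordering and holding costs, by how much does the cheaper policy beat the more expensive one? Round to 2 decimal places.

TC(Q) = (D/Q)S + (Q/2)H
TC(367) = (30,200/367)×54 + (367/2)×5.9 = $5,526.25
TC(932) = (30,200/932)×54 + (932/2)×5.9 = $4,499.19
Lots of 932 are cheaper by $1,027.06.

$1,027.06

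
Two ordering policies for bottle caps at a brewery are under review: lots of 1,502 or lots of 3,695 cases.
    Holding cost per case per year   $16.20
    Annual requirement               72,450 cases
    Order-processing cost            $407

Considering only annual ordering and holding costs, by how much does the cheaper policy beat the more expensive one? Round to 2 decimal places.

TC(Q) = (D/Q)S + (Q/2)H
TC(1,502) = (72,450/1,502)×407 + (1,502/2)×16.2 = $31,798.12
TC(3,695) = (72,450/3,695)×407 + (3,695/2)×16.2 = $37,909.78
Lots of 1,502 are cheaper by $6,111.66.

$6,111.66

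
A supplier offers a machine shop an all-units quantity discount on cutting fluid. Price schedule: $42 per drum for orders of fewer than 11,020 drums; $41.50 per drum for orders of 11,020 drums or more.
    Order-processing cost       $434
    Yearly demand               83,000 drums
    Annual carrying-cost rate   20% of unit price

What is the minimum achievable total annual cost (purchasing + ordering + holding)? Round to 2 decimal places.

$3,493,501.78

H₁ = 20%×$42 = $8.4000;  H₂ = 20%×$41.50 = $8.3000
EOQ₁ = √(2×83,000×434/8.4000) = 2,928.59  (< 11,020, feasible at tier 1)
EOQ₂ = √(2×83,000×434/8.3000) = 2,946.18  (< 11,020 → use Q = 11,020 at tier-2 price)
TC(tier 1 (EOQ₁), Q≈2,928.6) = $3,510,600.20
TC(tier 2, Q≈11,020.0) = $3,493,501.78
Minimum at tier 2: $3,493,501.78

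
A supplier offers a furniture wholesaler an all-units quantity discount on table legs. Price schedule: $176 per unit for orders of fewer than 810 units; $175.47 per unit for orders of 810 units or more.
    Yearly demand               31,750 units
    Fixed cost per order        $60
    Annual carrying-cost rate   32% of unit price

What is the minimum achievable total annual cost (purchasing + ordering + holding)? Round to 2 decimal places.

H₁ = 32%×$176 = $56.3200;  H₂ = 32%×$175.47 = $56.1504
EOQ₁ = √(2×31,750×60/56.3200) = 260.09  (< 810, feasible at tier 1)
EOQ₂ = √(2×31,750×60/56.1504) = 260.49  (< 810 → use Q = 810 at tier-2 price)
TC(tier 1 (EOQ₁), Q≈260.1) = $5,602,648.52
TC(tier 2, Q≈810.0) = $5,596,265.26
Minimum at tier 2: $5,596,265.26

$5,596,265.26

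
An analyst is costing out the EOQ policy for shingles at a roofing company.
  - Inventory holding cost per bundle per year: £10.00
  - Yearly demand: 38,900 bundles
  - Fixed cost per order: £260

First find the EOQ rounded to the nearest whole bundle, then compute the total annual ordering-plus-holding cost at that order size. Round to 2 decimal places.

Optimal lot size Q* = (2 × 38,900 × £260 / £10)^½ ≈ 1,422.25 → Q = 1,422 bundles
Annual ordering cost = (D/Q)·S = (38,900/1,422) × 260 = £7,112.52
Annual holding cost  = (Q/2)·H = (1,422/2) × 10 = £7,110.00
Total = £7,112.52 + £7,110.00 = £14,222.52

£14,222.52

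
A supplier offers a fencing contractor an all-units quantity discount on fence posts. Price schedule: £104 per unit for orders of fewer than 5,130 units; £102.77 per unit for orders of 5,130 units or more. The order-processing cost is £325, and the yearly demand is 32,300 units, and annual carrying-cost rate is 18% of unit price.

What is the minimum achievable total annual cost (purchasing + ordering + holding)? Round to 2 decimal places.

£3,368,966.21

H₁ = 18%×£104 = £18.7200;  H₂ = 18%×£102.77 = £18.4986
EOQ₁ = √(2×32,300×325/18.7200) = 1,059.02  (< 5,130, feasible at tier 1)
EOQ₂ = √(2×32,300×325/18.4986) = 1,065.34  (< 5,130 → use Q = 5,130 at tier-2 price)
TC(tier 1 (EOQ₁), Q≈1,059.0) = £3,379,024.89
TC(tier 2, Q≈5,130.0) = £3,368,966.21
Minimum at tier 2: £3,368,966.21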